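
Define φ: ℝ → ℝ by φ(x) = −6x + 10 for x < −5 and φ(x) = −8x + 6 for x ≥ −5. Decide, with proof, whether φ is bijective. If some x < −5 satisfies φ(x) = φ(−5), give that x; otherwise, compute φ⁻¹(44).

Both pieces are strictly decreasing (slopes −6 and −8), so each is injective on its own interval.
The left piece maps (−∞, −5) onto (40, ∞); the right piece maps [−5, ∞) onto (−∞, 46].
These images overlap. In particular φ(−5) = 46 (right piece), and solving −6x + 10 = 46 on the left piece gives x = −6 < −5.
So φ(−6) = φ(−5) with −6 ≠ −5, and φ is not injective, hence not bijective. This x = −6 is the requested value below −5.

-6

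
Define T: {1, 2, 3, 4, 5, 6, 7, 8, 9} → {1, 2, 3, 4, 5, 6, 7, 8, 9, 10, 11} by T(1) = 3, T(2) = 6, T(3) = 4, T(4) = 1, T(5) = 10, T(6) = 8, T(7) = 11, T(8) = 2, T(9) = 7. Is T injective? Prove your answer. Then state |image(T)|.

The values T(1), …, T(9) are 3, 6, 4, 1, 10, 8, 11, 2, 7 — all distinct.
So T(x_1) = T(x_2) only when x_1 = x_2, and T is injective.
The image of T is {1, 2, 3, 4, 6, 7, 8, 10, 11}, which has 9 elements.

9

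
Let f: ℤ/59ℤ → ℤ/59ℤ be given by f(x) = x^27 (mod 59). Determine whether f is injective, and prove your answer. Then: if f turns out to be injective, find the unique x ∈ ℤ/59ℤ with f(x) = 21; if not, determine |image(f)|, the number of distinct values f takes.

Since 59 is prime, the nonzero elements of ℤ/59ℤ form a cyclic group of order 58.
As gcd(27, 58) = 1, raising to the 27th power is a bijection on this group: if a^27 ≡ b^27 then (ab^{−1})^27 = 1, and the only element of order dividing gcd(27, 58) = 1 is 1, so a = b.
With f(0) = 0 this makes f injective on all of ℤ/59ℤ, hence bijective (finite equal-size domain and codomain). In particular f is injective.
Since f is injective, we find the preimage of 21. The inverse of x ↦ x^27 on (ℤ/59ℤ)^× is x ↦ x^43, because 27·43 = 1161 = 20·58 + 1 ≡ 1 (mod 58) and x^{58} = 1 for x ≠ 0 (Fermat). So f⁻¹(21) = 21^43 mod 59.
Repeated squaring mod 59: 21^1 ≡ 21, 21^2 ≡ 21² = 441 ≡ 28, 21^4 ≡ 28² = 784 ≡ 17, 21^8 ≡ 17² = 289 ≡ 53, 21^16 ≡ 53² = 2809 ≡ 36, 21^32 ≡ 36² = 1296 ≡ 57. Since 43 = 32 + 8 + 2 + 1, 21^43 ≡ 57·53·28·21: 57·53 = 3021 ≡ 12, then 12·28 = 336 ≡ 41, then 41·21 = 861 ≡ 35. So 21^43 ≡ 35 (mod 59).
Hence f⁻¹(21) = 35.

35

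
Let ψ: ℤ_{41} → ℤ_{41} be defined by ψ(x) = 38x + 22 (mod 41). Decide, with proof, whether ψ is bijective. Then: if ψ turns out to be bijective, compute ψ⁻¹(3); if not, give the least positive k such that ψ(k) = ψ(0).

Recall: ψ is injective if ψ(x_1) = ψ(x_2) implies x_1 = x_2.
If ψ(x_1) = ψ(x_2), then 38x_1 ≡ 38x_2 (mod 41). Because gcd(38, 41) = 1, we may cancel 38 to get x_1 ≡ x_2 (mod 41).
We now compute 38⁻¹ mod 41 explicitly. Euclid's algorithm: 41 = 1·38 + 3, 38 = 12·3 + 2, 3 = 1·2 + 1; back-substituting gives 1 = 27·38 − 25·41, so 38⁻¹ ≡ 27 (mod 41).
Then y ↦ 27(y − 22) is a two-sided inverse to ψ, so every y ∈ ℤ_{41} has a preimage.
Thus ψ is bijective.
Since ψ is bijective, we compute ψ⁻¹(3): solve 38x + 22 ≡ 3 (mod 41), i.e. 38x ≡ 22 (mod 41).
Multiplying by 38⁻¹ = 27 gives x ≡ 27·22 = 594 = 14·41 + 20 ≡ 20 (mod 41).
Check: ψ(20) = 38·20 + 22 = 782 = 19·41 + 3 ≡ 3 (mod 41).

20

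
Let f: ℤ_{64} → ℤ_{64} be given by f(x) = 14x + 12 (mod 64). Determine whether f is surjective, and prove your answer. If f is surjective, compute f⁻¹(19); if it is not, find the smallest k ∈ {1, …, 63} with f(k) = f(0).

32

Since gcd(14, 64) = 2, we have 14x ≡ 0 (mod 2) for all x, so f(x) ≡ 0 (mod 2).
But 1 ≢ 0 (mod 2), so 1 ∈ ℤ_{64} has no preimage. Thus f is not surjective.
Since f is not surjective, we find the least positive k with f(k) = f(0): this means 14k ≡ 0 (mod 64), i.e. 64 ∣ 14k. Since gcd(14, 64) = 2, dividing through by 2 this holds exactly when 32 ∣ 7k, and as gcd(7, 32) = 1, exactly when 32 ∣ k.
The smallest positive such k is 32.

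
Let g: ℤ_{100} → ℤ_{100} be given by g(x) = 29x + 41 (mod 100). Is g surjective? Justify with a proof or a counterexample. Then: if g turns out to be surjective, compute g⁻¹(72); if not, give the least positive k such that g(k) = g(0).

39

Recall that g is surjective if every y in the codomain equals g(x) for some x in the domain.
Since gcd(29, 100) = 1, 29 is invertible modulo 100. Euclid's algorithm: 100 = 3·29 + 13, 29 = 2·13 + 3, 13 = 4·3 + 1; back-substituting gives 1 = 69·29 − 20·100, so 29⁻¹ ≡ 69 (mod 100).
For any y ∈ ℤ_{100}, x = 69(y − 41) mod 100 satisfies g(x) = 29·69(y − 41) + 41 ≡ y (since 29·69 ≡ 1 mod 100). So every y has a preimage.
Hence g is surjective.
Since g is surjective, we find g⁻¹(72): we need 29x ≡ 72 − 41 ≡ 31 (mod 100). Using 29⁻¹ = 69: x ≡ 69·31 = 2139 = 21·100 + 39, so x = 39.
Check: g(39) = 29·39 + 41 = 1172 = 11·100 + 72 ≡ 72 (mod 100).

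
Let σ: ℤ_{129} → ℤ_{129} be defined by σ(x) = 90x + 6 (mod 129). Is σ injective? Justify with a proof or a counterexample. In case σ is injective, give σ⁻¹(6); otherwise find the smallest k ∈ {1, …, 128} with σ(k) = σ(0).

We have gcd(90, 129) = 3 > 1. Taking s = 0 and t = 43: σ(0) = 6 and σ(43) = 90·43 + 6 = 3876 ≡ 6 (mod 129).
So σ(0) = σ(43) while 0 ≠ 43, so σ is not injective.
Since σ is not injective, we find the least positive k with σ(k) = σ(0): this means 90k ≡ 0 (mod 129), i.e. 129 ∣ 90k. Since gcd(90, 129) = 3, dividing through by 3 this holds exactly when 43 ∣ 30k, and as gcd(30, 43) = 1, exactly when 43 ∣ k.
The smallest positive such k is 43.

43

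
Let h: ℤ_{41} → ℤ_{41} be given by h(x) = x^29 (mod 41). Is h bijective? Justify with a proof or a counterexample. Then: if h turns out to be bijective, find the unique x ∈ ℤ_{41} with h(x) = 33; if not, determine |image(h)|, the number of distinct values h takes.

36

Since 41 is prime, the nonzero elements of ℤ_{41} form a cyclic group of order 40.
As gcd(29, 40) = 1, raising to the 29th power is a bijection on this group: if u^29 ≡ v^29 then (uv^{−1})^29 = 1, and the only element of order dividing gcd(29, 40) = 1 is 1, so u = v.
With h(0) = 0 this makes h injective on all of ℤ_{41}, hence bijective (finite equal-size domain and codomain). In particular h is bijective.
Since h is bijective, we find the preimage of 33. The inverse of x ↦ x^29 on (ℤ_{41})^× is x ↦ x^29, because 29·29 = 841 = 21·40 + 1 ≡ 1 (mod 40) and x^{40} = 1 for x ≠ 0 (Fermat). So h⁻¹(33) = 33^29 mod 41.
Repeated squaring mod 41: 33^1 ≡ 33, 33^2 ≡ 33² = 1089 ≡ 23, 33^4 ≡ 23² = 529 ≡ 37, 33^8 ≡ 37² = 1369 ≡ 16, 33^16 ≡ 16² = 256 ≡ 10. Since 29 = 16 + 8 + 4 + 1, 33^29 ≡ 10·16·37·33: 10·16 = 160 ≡ 37, then 37·37 = 1369 ≡ 16, then 16·33 = 528 ≡ 36. So 33^29 ≡ 36 (mod 41).
Hence h⁻¹(33) = 36.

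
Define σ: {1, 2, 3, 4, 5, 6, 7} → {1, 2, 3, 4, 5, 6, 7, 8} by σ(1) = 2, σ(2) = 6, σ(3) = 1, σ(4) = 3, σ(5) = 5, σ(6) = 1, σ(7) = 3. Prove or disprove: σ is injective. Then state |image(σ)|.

σ(3) = 1 = σ(6) with 3 ≠ 6, so σ is not injective.
The image of σ is {1, 2, 3, 5, 6}, which has 5 elements.

5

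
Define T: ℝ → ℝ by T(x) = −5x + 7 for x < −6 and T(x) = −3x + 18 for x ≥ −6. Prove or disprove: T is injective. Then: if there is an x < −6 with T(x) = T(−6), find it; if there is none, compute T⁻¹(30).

-4

Both pieces are strictly decreasing (slopes −5 and −3), so each is injective on its own interval.
The left piece maps (−∞, −6) onto (37, ∞); the right piece maps [−6, ∞) onto (−∞, 36].
These images are disjoint, so no value is attained by both pieces. Hence T is injective.
Because the two images are disjoint, no x < −6 has T(x) = T(−6), so we compute T⁻¹(30): 30 lies in (−∞, 36], so solve −3x + 18 = 30: x = (30 − 18)/(−3) = −4.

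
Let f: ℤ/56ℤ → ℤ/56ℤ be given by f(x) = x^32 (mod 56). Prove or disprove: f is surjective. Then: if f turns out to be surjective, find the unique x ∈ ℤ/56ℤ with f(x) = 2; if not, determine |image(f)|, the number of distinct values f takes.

8

f(6): Repeated squaring mod 56: 6^1 ≡ 6, 6^2 ≡ 6² = 36, 6^4 ≡ 36² = 1296 ≡ 8, 6^8 ≡ 8² = 64 ≡ 8, 6^16 ≡ 8² = 64 ≡ 8, 6^32 ≡ 8² = 64 ≡ 8. So 6^32 ≡ 8 (mod 56).
f(8): Repeated squaring mod 56: 8^1 ≡ 8, 8^2 ≡ 8² = 64 ≡ 8, 8^4 ≡ 8² = 64 ≡ 8, 8^8 ≡ 8² = 64 ≡ 8, 8^16 ≡ 8² = 64 ≡ 8, 8^32 ≡ 8² = 64 ≡ 8. So 8^32 ≡ 8 (mod 56).
So f(6) = f(8) = 8 while 6 ≠ 8, hence f is not injective.
A non-injective map from the 56-element set ℤ/56ℤ to itself takes at most 55 distinct values, so it cannot be surjective. Hence f is not surjective.
Since f is not surjective, we determine |image(f)|. Computing x^32 mod 56 for each x (by repeated squaring, reducing mod 56 at every step), the values f(0), f(1), …, f(55) are: 0, 1, 32, 9, 16, 25, 8, 49, 8, 25, 16, 9, 32, 1, 0, 1, 32, 9, 16, 25, 8, 49, 8, 25, 16, 9, 32, 1, 0, 1, 32, 9, 16, 25, 8, 49, 8, 25, 16, 9, 32, 1, 0, 1, 32, 9, 16, 25, 8, 49, 8, 25, 16, 9, 32, 1.
The distinct values are {0, 1, 8, 9, 16, 25, 32, 49}; there are 8 of them.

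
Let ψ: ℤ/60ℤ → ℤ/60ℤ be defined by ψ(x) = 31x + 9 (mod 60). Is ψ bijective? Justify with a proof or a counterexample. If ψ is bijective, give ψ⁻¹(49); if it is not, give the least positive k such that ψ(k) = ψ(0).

If ψ(s) = ψ(t), then 31s ≡ 31t (mod 60). Because gcd(31, 60) = 1, we may cancel 31 to get s ≡ t (mod 60).
We now compute 31⁻¹ mod 60 explicitly. Euclid's algorithm: 60 = 1·31 + 29, 31 = 1·29 + 2, 29 = 14·2 + 1; back-substituting gives 1 = 31·31 − 16·60, so 31⁻¹ ≡ 31 (mod 60).
Then y ↦ 31(y − 9) is a two-sided inverse to ψ, so every y ∈ ℤ/60ℤ has a preimage.
Thus ψ is bijective.
Since ψ is bijective, we compute ψ⁻¹(49): solve 31x + 9 ≡ 49 (mod 60), i.e. 31x ≡ 40 (mod 60).
Multiplying by 31⁻¹ = 31 gives x ≡ 31·40 = 1240 = 20·60 + 40 ≡ 40 (mod 60).
Check: ψ(40) = 31·40 + 9 = 1249 = 20·60 + 49 ≡ 49 (mod 60).

40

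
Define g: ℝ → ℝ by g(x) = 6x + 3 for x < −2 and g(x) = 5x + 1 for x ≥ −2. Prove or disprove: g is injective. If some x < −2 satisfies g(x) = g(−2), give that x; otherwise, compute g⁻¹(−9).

Both pieces are strictly increasing (slopes 6 and 5), so each is injective on its own interval.
The left piece maps (−∞, −2) onto (−∞, −9); the right piece maps [−2, ∞) onto [−9, ∞).
These images are disjoint, so no value is attained by both pieces. So g is injective.
Because the two images are disjoint, no x < −2 has g(x) = g(−2), so we compute g⁻¹(−9): −9 lies in [−9, ∞), so solve 5x + 1 = −9: x = (−9 − 1)/5 = −2.

-2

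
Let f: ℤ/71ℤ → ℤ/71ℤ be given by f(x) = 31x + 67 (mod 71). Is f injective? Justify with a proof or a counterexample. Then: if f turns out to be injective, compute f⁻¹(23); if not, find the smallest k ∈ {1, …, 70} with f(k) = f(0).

65

If f(a) = f(b), then 31a ≡ 31b (mod 71). Because gcd(31, 71) = 1, we may cancel 31 to get a ≡ b (mod 71).
So f is injective.
We now compute 31⁻¹ mod 71 explicitly. Euclid's algorithm: 71 = 2·31 + 9, 31 = 3·9 + 4, 9 = 2·4 + 1; back-substituting gives 1 = 55·31 − 24·71, so 31⁻¹ ≡ 55 (mod 71).
Since f is injective, we find f⁻¹(23): we need 31x ≡ 23 − 67 ≡ 27 (mod 71). Using 31⁻¹ = 55: x ≡ 55·27 = 1485 = 20·71 + 65, so x = 65.
Check: f(65) = 31·65 + 67 = 2082 = 29·71 + 23 ≡ 23 (mod 71).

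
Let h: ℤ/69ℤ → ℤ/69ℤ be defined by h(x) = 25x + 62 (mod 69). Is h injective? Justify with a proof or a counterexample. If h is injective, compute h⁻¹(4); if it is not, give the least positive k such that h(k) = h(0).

Suppose h(s) = h(t) in ℤ/69ℤ. Then 25s + 62 ≡ 25t + 62 (mod 69), thus 25(s − t) ≡ 0 (mod 69).
Since gcd(25, 69) = 1, 25 is invertible modulo 69, thus s − t ≡ 0 (mod 69), i.e. s = t.
Hence h is injective.
We now compute 25⁻¹ mod 69 explicitly. Euclid's algorithm: 69 = 2·25 + 19, 25 = 1·19 + 6, 19 = 3·6 + 1; back-substituting gives 1 = 58·25 − 21·69, so 25⁻¹ ≡ 58 (mod 69).
Since h is injective, we find h⁻¹(4): we need 25x ≡ 4 − 62 ≡ 11 (mod 69). Using 25⁻¹ = 58: x ≡ 58·11 = 638 = 9·69 + 17, so x = 17.
Check: h(17) = 25·17 + 62 = 487 = 7·69 + 4 ≡ 4 (mod 69).

17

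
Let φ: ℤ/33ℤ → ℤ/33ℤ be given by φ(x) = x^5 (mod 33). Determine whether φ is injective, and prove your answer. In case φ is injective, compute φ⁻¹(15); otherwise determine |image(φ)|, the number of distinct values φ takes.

φ(1) = 1^5 = 1.
φ(4): Repeated squaring mod 33: 4^1 ≡ 4, 4^2 ≡ 4² = 16, 4^4 ≡ 16² = 256 ≡ 25. Since 5 = 4 + 1, 4^5 ≡ 25·4: 25·4 = 100 ≡ 1. So 4^5 ≡ 1 (mod 33).
So φ(1) = φ(4) = 1 while 1 ≠ 4, so φ is not injective.
Since φ is not injective, we determine |image(φ)|. Computing x^5 mod 33 for each x (by repeated squaring, reducing mod 33 at every step), the values φ(0), φ(1), …, φ(32) are: 0, 1, 32, 12, 1, 23, 21, 10, 32, 12, 10, 11, 12, 10, 23, 12, 1, 32, 21, 10, 23, 21, 22, 23, 21, 1, 23, 12, 10, 32, 21, 1, 32.
The distinct values are {0, 1, 10, 11, 12, 21, 22, 23, 32}; there are 9 of them.

9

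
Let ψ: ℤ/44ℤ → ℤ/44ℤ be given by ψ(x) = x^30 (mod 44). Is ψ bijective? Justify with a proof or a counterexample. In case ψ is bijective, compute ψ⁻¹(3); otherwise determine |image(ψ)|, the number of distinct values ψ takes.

ψ(1) = 1^30 = 1.
ψ(3): Repeated squaring mod 44: 3^1 ≡ 3, 3^2 ≡ 3² = 9, 3^4 ≡ 9² = 81 ≡ 37, 3^8 ≡ 37² = 1369 ≡ 5, 3^16 ≡ 5² = 25. Since 30 = 16 + 8 + 4 + 2, 3^30 ≡ 25·5·37·9: 25·5 = 125 ≡ 37, then 37·37 = 1369 ≡ 5, then 5·9 = 45 ≡ 1. So 3^30 ≡ 1 (mod 44).
So ψ(1) = ψ(3) = 1 while 1 ≠ 3, therefore ψ is not injective, hence not bijective.
Since ψ is not bijective, we determine |image(ψ)|. Computing x^30 mod 44 for each x (by repeated squaring, reducing mod 44 at every step), the values ψ(0), ψ(1), …, ψ(43) are: 0, 1, 12, 1, 12, 1, 12, 1, 12, 1, 12, 33, 12, 1, 12, 1, 12, 1, 12, 1, 12, 1, 0, 1, 12, 1, 12, 1, 12, 1, 12, 1, 12, 33, 12, 1, 12, 1, 12, 1, 12, 1, 12, 1.
The distinct values are {0, 1, 12, 33}; there are 4 of them.

4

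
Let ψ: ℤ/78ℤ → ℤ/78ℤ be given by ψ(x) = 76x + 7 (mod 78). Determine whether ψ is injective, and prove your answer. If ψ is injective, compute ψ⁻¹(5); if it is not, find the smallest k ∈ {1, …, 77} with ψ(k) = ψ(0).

39

By definition, injectivity means: for all s, t in the domain, ψ(s) = ψ(t) implies s = t.
We have gcd(76, 78) = 2 > 1. Taking s = 0 and t = 39: ψ(0) = 7 and ψ(39) = 76·39 + 7 = 2971 ≡ 7 (mod 78).
So ψ(0) = ψ(39) while 0 ≠ 39, so ψ is not injective.
Since ψ is not injective, we find the least positive k with ψ(k) = ψ(0): this means 76k ≡ 0 (mod 78), i.e. 78 ∣ 76k. Since gcd(76, 78) = 2, dividing through by 2 this holds exactly when 39 ∣ 38k, and as gcd(38, 39) = 1, exactly when 39 ∣ k.
The smallest positive such k is 39.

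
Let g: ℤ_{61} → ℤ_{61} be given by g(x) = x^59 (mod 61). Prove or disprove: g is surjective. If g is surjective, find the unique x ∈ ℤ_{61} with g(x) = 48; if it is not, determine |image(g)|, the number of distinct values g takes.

14

Since 61 is prime, the nonzero elements of ℤ_{61} form a cyclic group of order 60.
As gcd(59, 60) = 1, raising to the 59th power is a bijection on this group: if a^59 ≡ b^59 then (ab^{−1})^59 = 1, and the only element of order dividing gcd(59, 60) = 1 is 1, so a = b.
With g(0) = 0 this makes g injective on all of ℤ_{61}, hence bijective (finite equal-size domain and codomain). In particular g is surjective.
Since g is surjective, we find the preimage of 48. The inverse of x ↦ x^59 on (ℤ_{61})^× is x ↦ x^59, because 59·59 = 3481 = 58·60 + 1 ≡ 1 (mod 60) and x^{60} = 1 for x ≠ 0 (Fermat). So g⁻¹(48) = 48^59 mod 61.
Repeated squaring mod 61: 48^1 ≡ 48, 48^2 ≡ 48² = 2304 ≡ 47, 48^4 ≡ 47² = 2209 ≡ 13, 48^8 ≡ 13² = 169 ≡ 47, 48^16 ≡ 47² = 2209 ≡ 13, 48^32 ≡ 13² = 169 ≡ 47. Since 59 = 32 + 16 + 8 + 2 + 1, 48^59 ≡ 47·13·47·47·48: 47·13 = 611 ≡ 1, then 1·47 = 47, then 47·47 = 2209 ≡ 13, then 13·48 = 624 ≡ 14. So 48^59 ≡ 14 (mod 61).
Hence g⁻¹(48) = 14.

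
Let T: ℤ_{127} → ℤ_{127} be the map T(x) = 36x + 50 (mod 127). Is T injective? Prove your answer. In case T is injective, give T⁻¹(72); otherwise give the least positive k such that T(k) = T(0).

50

Recall: injectivity means: for all s, t in the domain, T(s) = T(t) implies s = t.
If T(s) = T(t), then 36s ≡ 36t (mod 127). Because gcd(36, 127) = 1, we may cancel 36 to get s ≡ t (mod 127).
Hence T is injective.
We now compute 36⁻¹ mod 127 explicitly. Euclid's algorithm: 127 = 3·36 + 19, 36 = 1·19 + 17, 19 = 1·17 + 2, 17 = 8·2 + 1; back-substituting gives 1 = 60·36 − 17·127, so 36⁻¹ ≡ 60 (mod 127).
Since T is injective, we compute T⁻¹(72): solve 36x + 50 ≡ 72 (mod 127), i.e. 36x ≡ 22 (mod 127).
Multiplying by 36⁻¹ = 60 gives x ≡ 60·22 = 1320 = 10·127 + 50 ≡ 50 (mod 127).
Check: T(50) = 36·50 + 50 = 1850 = 14·127 + 72 ≡ 72 (mod 127).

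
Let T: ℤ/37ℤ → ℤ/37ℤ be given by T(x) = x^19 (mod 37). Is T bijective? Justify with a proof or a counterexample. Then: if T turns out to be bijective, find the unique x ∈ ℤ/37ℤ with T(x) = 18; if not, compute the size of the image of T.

Since 37 is prime, the nonzero elements of ℤ/37ℤ form a cyclic group of order 36.
As gcd(19, 36) = 1, raising to the 19th power is a bijection on this group: if s^19 ≡ t^19 then (st^{−1})^19 = 1, and the only element of order dividing gcd(19, 36) = 1 is 1, so s = t.
With T(0) = 0 this makes T injective on all of ℤ/37ℤ, hence bijective (finite equal-size domain and codomain). In particular T is bijective.
Since T is bijective, we find the preimage of 18. The inverse of x ↦ x^19 on (ℤ/37ℤ)^× is x ↦ x^19, because 19·19 = 361 = 10·36 + 1 ≡ 1 (mod 36) and x^{36} = 1 for x ≠ 0 (Fermat). So T⁻¹(18) = 18^19 mod 37.
Repeated squaring mod 37: 18^1 ≡ 18, 18^2 ≡ 18² = 324 ≡ 28, 18^4 ≡ 28² = 784 ≡ 7, 18^8 ≡ 7² = 49 ≡ 12, 18^16 ≡ 12² = 144 ≡ 33. Since 19 = 16 + 2 + 1, 18^19 ≡ 33·28·18: 33·28 = 924 ≡ 36, then 36·18 = 648 ≡ 19. So 18^19 ≡ 19 (mod 37).
Hence T⁻¹(18) = 19.

19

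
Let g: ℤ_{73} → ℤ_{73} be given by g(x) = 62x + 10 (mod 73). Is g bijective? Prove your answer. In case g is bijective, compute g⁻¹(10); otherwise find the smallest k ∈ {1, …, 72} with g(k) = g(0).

0

If g(x_1) = g(x_2), then 62x_1 ≡ 62x_2 (mod 73). Because gcd(62, 73) = 1, we may cancel 62 to get x_1 ≡ x_2 (mod 73).
We now compute 62⁻¹ mod 73 explicitly. Euclid's algorithm: 73 = 1·62 + 11, 62 = 5·11 + 7, 11 = 1·7 + 4, 7 = 1·4 + 3, 4 = 1·3 + 1; back-substituting gives 1 = 53·62 − 45·73, so 62⁻¹ ≡ 53 (mod 73).
For any y ∈ ℤ_{73}, x = 53(y − 10) mod 73 satisfies g(x) = 62·53(y − 10) + 10 ≡ y (since 62·53 ≡ 1 mod 73). So every y has a preimage.
Therefore g is bijective.
Since g is bijective, we compute g⁻¹(10): solve 62x + 10 ≡ 10 (mod 73), i.e. 62x ≡ 0 (mod 73).
Multiplying by 62⁻¹ = 53 gives x ≡ 53·0 = 0 ≡ 0 (mod 73).
Check: g(0) = 62·0 + 10 = 10 ≡ 10 (mod 73).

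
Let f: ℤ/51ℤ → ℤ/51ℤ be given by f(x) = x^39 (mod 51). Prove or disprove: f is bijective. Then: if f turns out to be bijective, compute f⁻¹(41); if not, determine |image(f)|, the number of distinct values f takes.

29

Computing x^39 mod 51 for each x (by repeated squaring, reducing mod 51 at every step), the values f(0), f(1), …, f(50) are: 0, 1, 26, 45, 13, 44, 48, 46, 32, 36, 22, 20, 24, 4, 23, 42, 16, 17, 18, 43, 11, 30, 10, 14, 12, 49, 2, 39, 37, 41, 21, 40, 8, 33, 34, 35, 9, 28, 47, 27, 31, 29, 15, 19, 5, 3, 7, 38, 6, 25, 50.
Every element of ℤ/51ℤ appears exactly once in this list, so f is a bijection, and in particular bijective.
Since f is bijective, we read off the preimage of 41 from the same table: f(29) = 41, so f⁻¹(41) = 29.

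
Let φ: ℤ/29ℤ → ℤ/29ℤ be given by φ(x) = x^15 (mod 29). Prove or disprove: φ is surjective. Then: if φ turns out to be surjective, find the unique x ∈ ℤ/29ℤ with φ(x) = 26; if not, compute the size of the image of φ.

Since 29 is prime, the nonzero elements of ℤ/29ℤ form a cyclic group of order 28.
As gcd(15, 28) = 1, raising to the 15th power is a bijection on this group: if x_1^15 ≡ x_2^15 then (x_1x_2^{−1})^15 = 1, and the only element of order dividing gcd(15, 28) = 1 is 1, so x_1 = x_2.
With φ(0) = 0 this makes φ injective on all of ℤ/29ℤ, hence bijective (finite equal-size domain and codomain). In particular φ is surjective.
Since φ is surjective, we find the preimage of 26. The inverse of x ↦ x^15 on (ℤ/29ℤ)^× is x ↦ x^15, because 15·15 = 225 = 8·28 + 1 ≡ 1 (mod 28) and x^{28} = 1 for x ≠ 0 (Fermat). So φ⁻¹(26) = 26^15 mod 29.
Repeated squaring mod 29: 26^1 ≡ 26, 26^2 ≡ 26² = 676 ≡ 9, 26^4 ≡ 9² = 81 ≡ 23, 26^8 ≡ 23² = 529 ≡ 7. Since 15 = 8 + 4 + 2 + 1, 26^15 ≡ 7·23·9·26: 7·23 = 161 ≡ 16, then 16·9 = 144 ≡ 28, then 28·26 = 728 ≡ 3. So 26^15 ≡ 3 (mod 29).
Hence φ⁻¹(26) = 3.

3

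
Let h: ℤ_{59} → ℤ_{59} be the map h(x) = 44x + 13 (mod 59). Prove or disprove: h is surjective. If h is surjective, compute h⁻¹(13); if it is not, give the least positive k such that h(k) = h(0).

Recall: h is surjective if every y in the codomain equals h(x) for some x in the domain.
Since gcd(44, 59) = 1, 44 is invertible modulo 59. Euclid's algorithm: 59 = 1·44 + 15, 44 = 2·15 + 14, 15 = 1·14 + 1; back-substituting gives 1 = 55·44 − 41·59, so 44⁻¹ ≡ 55 (mod 59).
Then y ↦ 55(y − 13) is a two-sided inverse to h, so every y ∈ ℤ_{59} has a preimage.
Therefore h is surjective.
Since h is surjective, we find h⁻¹(13): we need 44x ≡ 13 − 13 ≡ 0 (mod 59). Using 44⁻¹ = 55: x ≡ 55·0 = 0, so x = 0.
Check: h(0) = 44·0 + 13 = 13 ≡ 13 (mod 59).

0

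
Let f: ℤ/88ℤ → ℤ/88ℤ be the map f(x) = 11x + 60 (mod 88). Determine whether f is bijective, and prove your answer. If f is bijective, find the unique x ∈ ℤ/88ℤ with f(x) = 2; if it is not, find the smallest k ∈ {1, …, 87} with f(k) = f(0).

We have gcd(11, 88) = 11 > 1. Taking a = 0 and b = 8: f(0) = 60 and f(8) = 11·8 + 60 = 148 ≡ 60 (mod 88).
So f(0) = f(8) while 0 ≠ 8, hence f is not injective, hence not bijective.
Since f is not bijective, we find the least positive k with f(k) = f(0): this means 11k ≡ 0 (mod 88), i.e. 88 ∣ 11k. Since gcd(11, 88) = 11, dividing through by 11 this holds exactly when 8 ∣ k.
The smallest positive such k is 8.

8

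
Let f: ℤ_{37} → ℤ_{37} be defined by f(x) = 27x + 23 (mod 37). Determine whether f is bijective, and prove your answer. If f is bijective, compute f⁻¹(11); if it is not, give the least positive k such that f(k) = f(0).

16

By definition, f is injective when f(s) = f(t) forces s = t.
Suppose f(s) = f(t) in ℤ_{37}. Then 27s + 23 ≡ 27t + 23 (mod 37), therefore 27(s − t) ≡ 0 (mod 37).
Since gcd(27, 37) = 1, 27 is invertible modulo 37, therefore s − t ≡ 0 (mod 37), i.e. s = t.
We now compute 27⁻¹ mod 37 explicitly. Euclid's algorithm: 37 = 1·27 + 10, 27 = 2·10 + 7, 10 = 1·7 + 3, 7 = 2·3 + 1; back-substituting gives 1 = 11·27 − 8·37, so 27⁻¹ ≡ 11 (mod 37).
Then y ↦ 11(y − 23) is a two-sided inverse to f, so every y ∈ ℤ_{37} has a preimage.
Therefore f is bijective.
Since f is bijective, we find f⁻¹(11): we need 27x ≡ 11 − 23 ≡ 25 (mod 37). Using 27⁻¹ = 11: x ≡ 11·25 = 275 = 7·37 + 16, so x = 16.
Check: f(16) = 27·16 + 23 = 455 = 12·37 + 11 ≡ 11 (mod 37).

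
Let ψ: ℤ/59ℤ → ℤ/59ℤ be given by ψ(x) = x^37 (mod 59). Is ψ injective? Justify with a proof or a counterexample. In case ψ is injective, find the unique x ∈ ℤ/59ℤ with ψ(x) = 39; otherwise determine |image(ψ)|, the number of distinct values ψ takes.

Since 59 is prime, the nonzero elements of ℤ/59ℤ form a cyclic group of order 58.
As gcd(37, 58) = 1, raising to the 37th power is a bijection on this group: if x_1^37 ≡ x_2^37 then (x_1x_2^{−1})^37 = 1, and the only element of order dividing gcd(37, 58) = 1 is 1, so x_1 = x_2.
With ψ(0) = 0 this makes ψ injective on all of ℤ/59ℤ, hence bijective (finite equal-size domain and codomain). In particular ψ is injective.
Since ψ is injective, we find the preimage of 39. The inverse of x ↦ x^37 on (ℤ/59ℤ)^× is x ↦ x^11, because 37·11 = 407 = 7·58 + 1 ≡ 1 (mod 58) and x^{58} = 1 for x ≠ 0 (Fermat). So ψ⁻¹(39) = 39^11 mod 59.
Repeated squaring mod 59: 39^1 ≡ 39, 39^2 ≡ 39² = 1521 ≡ 46, 39^4 ≡ 46² = 2116 ≡ 51, 39^8 ≡ 51² = 2601 ≡ 5. Since 11 = 8 + 2 + 1, 39^11 ≡ 5·46·39: 5·46 = 230 ≡ 53, then 53·39 = 2067 ≡ 2. So 39^11 ≡ 2 (mod 59).
Hence ψ⁻¹(39) = 2.

2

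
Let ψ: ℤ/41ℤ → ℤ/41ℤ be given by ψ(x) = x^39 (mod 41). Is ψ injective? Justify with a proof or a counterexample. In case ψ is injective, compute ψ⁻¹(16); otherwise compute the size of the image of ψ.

Since 41 is prime, the nonzero elements of ℤ/41ℤ form a cyclic group of order 40.
As gcd(39, 40) = 1, raising to the 39th power is a bijection on this group: if x_1^39 ≡ x_2^39 then (x_1x_2^{−1})^39 = 1, and the only element of order dividing gcd(39, 40) = 1 is 1, so x_1 = x_2.
With ψ(0) = 0 this makes ψ injective on all of ℤ/41ℤ, hence bijective (finite equal-size domain and codomain). In particular ψ is injective.
Since ψ is injective, we find the preimage of 16. The inverse of x ↦ x^39 on (ℤ/41ℤ)^× is x ↦ x^39, because 39·39 = 1521 = 38·40 + 1 ≡ 1 (mod 40) and x^{40} = 1 for x ≠ 0 (Fermat). So ψ⁻¹(16) = 16^39 mod 41.
Repeated squaring mod 41: 16^1 ≡ 16, 16^2 ≡ 16² = 256 ≡ 10, 16^4 ≡ 10² = 100 ≡ 18, 16^8 ≡ 18² = 324 ≡ 37, 16^16 ≡ 37² = 1369 ≡ 16, 16^32 ≡ 16² = 256 ≡ 10. Since 39 = 32 + 4 + 2 + 1, 16^39 ≡ 10·18·10·16: 10·18 = 180 ≡ 16, then 16·10 = 160 ≡ 37, then 37·16 = 592 ≡ 18. So 16^39 ≡ 18 (mod 41).
Hence ψ⁻¹(16) = 18.

18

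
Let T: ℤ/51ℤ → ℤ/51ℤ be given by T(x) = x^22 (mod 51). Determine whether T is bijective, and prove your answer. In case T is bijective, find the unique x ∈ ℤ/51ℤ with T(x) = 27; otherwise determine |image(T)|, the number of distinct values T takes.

T(7): Repeated squaring mod 51: 7^1 ≡ 7, 7^2 ≡ 7² = 49, 7^4 ≡ 49² = 2401 ≡ 4, 7^8 ≡ 4² = 16, 7^16 ≡ 16² = 256 ≡ 1. Since 22 = 16 + 4 + 2, 7^22 ≡ 1·4·49: 1·4 = 4, then 4·49 = 196 ≡ 43. So 7^22 ≡ 43 (mod 51).
T(10): Repeated squaring mod 51: 10^1 ≡ 10, 10^2 ≡ 10² = 100 ≡ 49, 10^4 ≡ 49² = 2401 ≡ 4, 10^8 ≡ 4² = 16, 10^16 ≡ 16² = 256 ≡ 1. Since 22 = 16 + 4 + 2, 10^22 ≡ 1·4·49: 1·4 = 4, then 4·49 = 196 ≡ 43. So 10^22 ≡ 43 (mod 51).
So T(7) = T(10) = 43 while 7 ≠ 10, therefore T is not injective, hence not bijective.
Since T is not bijective, we determine |image(T)|. Computing x^22 mod 51 for each x (by repeated squaring, reducing mod 51 at every step), the values T(0), T(1), …, T(50) are: 0, 1, 13, 15, 16, 19, 42, 43, 4, 21, 43, 25, 36, 16, 49, 30, 1, 34, 18, 13, 49, 33, 19, 25, 9, 4, 4, 9, 25, 19, 33, 49, 13, 18, 34, 1, 30, 49, 16, 36, 25, 43, 21, 4, 43, 42, 19, 16, 15, 13, 1.
The distinct values are {0, 1, 4, 9, 13, 15, 16, 18, 19, 21, 25, 30, 33, 34, 36, 42, 43, 49}; there are 18 of them.

18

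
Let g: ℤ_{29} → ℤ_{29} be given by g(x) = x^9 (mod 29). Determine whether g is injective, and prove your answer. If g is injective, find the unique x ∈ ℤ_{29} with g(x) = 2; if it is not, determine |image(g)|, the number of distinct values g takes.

11

Since 29 is prime, the nonzero elements of ℤ_{29} form a cyclic group of order 28.
As gcd(9, 28) = 1, raising to the 9th power is a bijection on this group: if u^9 ≡ v^9 then (uv^{−1})^9 = 1, and the only element of order dividing gcd(9, 28) = 1 is 1, so u = v.
With g(0) = 0 this makes g injective on all of ℤ_{29}, hence bijective (finite equal-size domain and codomain). In particular g is injective.
Since g is injective, we find the preimage of 2. The inverse of x ↦ x^9 on (ℤ_{29})^× is x ↦ x^25, because 9·25 = 225 = 8·28 + 1 ≡ 1 (mod 28) and x^{28} = 1 for x ≠ 0 (Fermat). So g⁻¹(2) = 2^25 mod 29.
Repeated squaring mod 29: 2^1 ≡ 2, 2^2 ≡ 2² = 4, 2^4 ≡ 4² = 16, 2^8 ≡ 16² = 256 ≡ 24, 2^16 ≡ 24² = 576 ≡ 25. Since 25 = 16 + 8 + 1, 2^25 ≡ 25·24·2: 25·24 = 600 ≡ 20, then 20·2 = 40 ≡ 11. So 2^25 ≡ 11 (mod 29).
Hence g⁻¹(2) = 11.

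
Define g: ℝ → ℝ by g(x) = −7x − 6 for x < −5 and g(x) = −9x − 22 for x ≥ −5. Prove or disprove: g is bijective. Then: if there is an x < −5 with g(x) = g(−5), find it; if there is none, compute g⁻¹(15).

-37/9

Both pieces are strictly decreasing (slopes −7 and −9), so each is injective on its own interval.
The left piece maps (−∞, −5) onto (29, ∞); the right piece maps [−5, ∞) onto (−∞, 23].
The images leave a gap (29 has no preimage), so g is not surjective, hence not bijective.
Because the two images are disjoint, no x < −5 has g(x) = g(−5), so we compute g⁻¹(15): 15 lies in (−∞, 23], so solve −9x − 22 = 15: x = (15 + 22)/(−9) = −37/9.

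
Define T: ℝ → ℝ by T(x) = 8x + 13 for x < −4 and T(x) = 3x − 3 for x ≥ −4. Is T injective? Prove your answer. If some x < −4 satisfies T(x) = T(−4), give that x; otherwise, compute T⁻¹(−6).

-1

Both pieces are strictly increasing (slopes 8 and 3), so each is injective on its own interval.
The left piece maps (−∞, −4) onto (−∞, −19); the right piece maps [−4, ∞) onto [−15, ∞).
These images are disjoint, so no value is attained by both pieces. So T is injective.
Because the two images are disjoint, no x < −4 has T(x) = T(−4), so we compute T⁻¹(−6): −6 lies in [−15, ∞), so solve 3x − 3 = −6: x = (−6 + 3)/3 = −1.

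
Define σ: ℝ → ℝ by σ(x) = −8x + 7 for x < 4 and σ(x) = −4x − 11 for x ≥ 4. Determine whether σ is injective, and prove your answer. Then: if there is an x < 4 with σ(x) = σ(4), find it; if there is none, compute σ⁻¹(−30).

Both pieces are strictly decreasing (slopes −8 and −4), so each is injective on its own interval.
The left piece maps (−∞, 4) onto (−25, ∞); the right piece maps [4, ∞) onto (−∞, −27].
These images are disjoint, so no value is attained by both pieces. Thus σ is injective.
Because the two images are disjoint, no x < 4 has σ(x) = σ(4), so we compute σ⁻¹(−30): −30 lies in (−∞, −27], so solve −4x − 11 = −30: x = (−30 + 11)/(−4) = 19/4.

19/4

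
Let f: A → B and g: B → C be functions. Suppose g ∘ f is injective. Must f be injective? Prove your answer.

Suppose f(u) = f(v). Applying g: (g ∘ f)(u) = (g ∘ f)(v). Since g ∘ f is injective, u = v. Thus f is injective.

injective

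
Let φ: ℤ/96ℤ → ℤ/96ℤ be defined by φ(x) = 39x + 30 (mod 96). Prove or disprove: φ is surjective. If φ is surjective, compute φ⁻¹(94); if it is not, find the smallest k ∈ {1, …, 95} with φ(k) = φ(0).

Recall that surjectivity means every element of the codomain has a preimage under φ.
Since gcd(39, 96) = 3, we have 39x ≡ 0 (mod 3) for all x, so φ(x) ≡ 0 (mod 3).
But 1 ≢ 0 (mod 3), so 1 ∈ ℤ/96ℤ has no preimage. Thus φ is not surjective.
Since φ is not surjective, we find the least positive k with φ(k) = φ(0): this means 39k ≡ 0 (mod 96), i.e. 96 ∣ 39k. Since gcd(39, 96) = 3, dividing through by 3 this holds exactly when 32 ∣ 13k, and as gcd(13, 32) = 1, exactly when 32 ∣ k.
The smallest positive such k is 32.

32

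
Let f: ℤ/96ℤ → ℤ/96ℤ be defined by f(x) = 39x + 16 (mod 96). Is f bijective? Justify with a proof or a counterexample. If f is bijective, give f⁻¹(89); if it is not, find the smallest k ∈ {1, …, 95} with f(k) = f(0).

We have gcd(39, 96) = 3 > 1. Taking a = 0 and b = 32: f(0) = 16 and f(32) = 39·32 + 16 = 1264 ≡ 16 (mod 96).
So f(0) = f(32) while 0 ≠ 32, so f is not injective, hence not bijective.
Since f is not bijective, we find the least positive k with f(k) = f(0): this means 39k ≡ 0 (mod 96), i.e. 96 ∣ 39k. Since gcd(39, 96) = 3, dividing through by 3 this holds exactly when 32 ∣ 13k, and as gcd(13, 32) = 1, exactly when 32 ∣ k.
The smallest positive such k is 32.

32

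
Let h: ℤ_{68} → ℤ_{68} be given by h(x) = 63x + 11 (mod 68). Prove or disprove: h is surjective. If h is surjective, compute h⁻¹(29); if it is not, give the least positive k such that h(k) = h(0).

10

Since gcd(63, 68) = 1, 63 is invertible modulo 68. Euclid's algorithm: 68 = 1·63 + 5, 63 = 12·5 + 3, 5 = 1·3 + 2, 3 = 1·2 + 1; back-substituting gives 1 = 27·63 − 25·68, so 63⁻¹ ≡ 27 (mod 68).
Then y ↦ 27(y − 11) is a two-sided inverse to h, so every y ∈ ℤ_{68} has a preimage.
Thus h is surjective.
Since h is surjective, we find h⁻¹(29): we need 63x ≡ 29 − 11 ≡ 18 (mod 68). Using 63⁻¹ = 27: x ≡ 27·18 = 486 = 7·68 + 10, so x = 10.
Check: h(10) = 63·10 + 11 = 641 = 9·68 + 29 ≡ 29 (mod 68).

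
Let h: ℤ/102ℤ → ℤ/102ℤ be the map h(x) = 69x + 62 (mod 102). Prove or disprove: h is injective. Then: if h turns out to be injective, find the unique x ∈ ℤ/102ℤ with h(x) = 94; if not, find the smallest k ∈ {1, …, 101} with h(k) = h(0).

34

Recall that h is injective if h(x_1) = h(x_2) implies x_1 = x_2.
We have gcd(69, 102) = 3 > 1. Taking x_1 = 0 and x_2 = 34: h(0) = 62 and h(34) = 69·34 + 62 = 2408 ≡ 62 (mod 102).
So h(0) = h(34) while 0 ≠ 34, so h is not injective.
Since h is not injective, we find the least positive k with h(k) = h(0): this means 69k ≡ 0 (mod 102), i.e. 102 ∣ 69k. Since gcd(69, 102) = 3, dividing through by 3 this holds exactly when 34 ∣ 23k, and as gcd(23, 34) = 1, exactly when 34 ∣ k.
The smallest positive such k is 34.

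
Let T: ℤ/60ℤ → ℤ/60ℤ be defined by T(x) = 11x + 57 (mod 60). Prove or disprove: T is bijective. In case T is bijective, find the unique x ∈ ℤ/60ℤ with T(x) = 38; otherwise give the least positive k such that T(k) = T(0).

31

Suppose T(a) = T(b) in ℤ/60ℤ. Then 11a + 57 ≡ 11b + 57 (mod 60), so 11(a − b) ≡ 0 (mod 60).
Since gcd(11, 60) = 1, 11 is invertible modulo 60, therefore a − b ≡ 0 (mod 60), i.e. a = b.
We now compute 11⁻¹ mod 60 explicitly. Euclid's algorithm: 60 = 5·11 + 5, 11 = 2·5 + 1; back-substituting gives 1 = 11·11 − 2·60, so 11⁻¹ ≡ 11 (mod 60).
Then y ↦ 11(y − 57) is a two-sided inverse to T, so every y ∈ ℤ/60ℤ has a preimage.
Thus T is bijective.
Since T is bijective, we find T⁻¹(38): we need 11x ≡ 38 − 57 ≡ 41 (mod 60). Using 11⁻¹ = 11: x ≡ 11·41 = 451 = 7·60 + 31, so x = 31.
Check: T(31) = 11·31 + 57 = 398 = 6·60 + 38 ≡ 38 (mod 60).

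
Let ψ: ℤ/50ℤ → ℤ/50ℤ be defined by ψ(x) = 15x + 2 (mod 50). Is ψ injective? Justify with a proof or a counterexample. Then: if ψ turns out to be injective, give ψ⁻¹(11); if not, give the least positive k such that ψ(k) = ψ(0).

We have gcd(15, 50) = 5 > 1. Taking s = 0 and t = 10: ψ(0) = 2 and ψ(10) = 15·10 + 2 = 152 ≡ 2 (mod 50).
So ψ(0) = ψ(10) while 0 ≠ 10, so ψ is not injective.
Since ψ is not injective, we find the least positive k with ψ(k) = ψ(0): this means 15k ≡ 0 (mod 50), i.e. 50 ∣ 15k. Since gcd(15, 50) = 5, dividing through by 5 this holds exactly when 10 ∣ 3k, and as gcd(3, 10) = 1, exactly when 10 ∣ k.
The smallest positive such k is 10.

10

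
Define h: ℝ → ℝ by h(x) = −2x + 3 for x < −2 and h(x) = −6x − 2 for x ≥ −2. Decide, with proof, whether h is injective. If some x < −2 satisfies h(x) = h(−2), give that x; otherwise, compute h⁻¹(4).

-7/2

Both pieces are strictly decreasing (slopes −2 and −6), so each is injective on its own interval.
The left piece maps (−∞, −2) onto (7, ∞); the right piece maps [−2, ∞) onto (−∞, 10].
These images overlap. In particular h(−2) = 10 (right piece), and solving −2x + 3 = 10 on the left piece gives x = −7/2 < −2.
So h(−7/2) = h(−2) with −7/2 ≠ −2, and h is not injective. This x = −7/2 is the requested value below −2.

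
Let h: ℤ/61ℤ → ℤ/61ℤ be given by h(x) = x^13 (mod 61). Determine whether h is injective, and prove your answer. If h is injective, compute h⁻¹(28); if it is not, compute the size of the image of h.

Since 61 is prime, the nonzero elements of ℤ/61ℤ form a cyclic group of order 60.
As gcd(13, 60) = 1, raising to the 13th power is a bijection on this group: if s^13 ≡ t^13 then (st^{−1})^13 = 1, and the only element of order dividing gcd(13, 60) = 1 is 1, so s = t.
With h(0) = 0 this makes h injective on all of ℤ/61ℤ, hence bijective (finite equal-size domain and codomain). In particular h is injective.
Since h is injective, we find the preimage of 28. The inverse of x ↦ x^13 on (ℤ/61ℤ)^× is x ↦ x^37, because 13·37 = 481 = 8·60 + 1 ≡ 1 (mod 60) and x^{60} = 1 for x ≠ 0 (Fermat). So h⁻¹(28) = 28^37 mod 61.
Repeated squaring mod 61: 28^1 ≡ 28, 28^2 ≡ 28² = 784 ≡ 52, 28^4 ≡ 52² = 2704 ≡ 20, 28^8 ≡ 20² = 400 ≡ 34, 28^16 ≡ 34² = 1156 ≡ 58, 28^32 ≡ 58² = 3364 ≡ 9. Since 37 = 32 + 4 + 1, 28^37 ≡ 9·20·28: 9·20 = 180 ≡ 58, then 58·28 = 1624 ≡ 38. So 28^37 ≡ 38 (mod 61).
Hence h⁻¹(28) = 38.

38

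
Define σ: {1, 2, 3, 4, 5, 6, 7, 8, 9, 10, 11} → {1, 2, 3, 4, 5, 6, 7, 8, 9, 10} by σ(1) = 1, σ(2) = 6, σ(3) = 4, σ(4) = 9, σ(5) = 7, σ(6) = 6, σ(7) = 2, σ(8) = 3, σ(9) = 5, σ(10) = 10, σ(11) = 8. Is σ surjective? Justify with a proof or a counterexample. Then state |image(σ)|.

10

Every element of the codomain has a preimage: 1 = σ(1), 2 = σ(7), 3 = σ(8), 4 = σ(3), 5 = σ(9), 6 = σ(2), 7 = σ(5), 8 = σ(11), 9 = σ(4), 10 = σ(10).
Hence σ is surjective.
The image of σ is {1, 2, 3, 4, 5, 6, 7, 8, 9, 10}, which has 10 elements.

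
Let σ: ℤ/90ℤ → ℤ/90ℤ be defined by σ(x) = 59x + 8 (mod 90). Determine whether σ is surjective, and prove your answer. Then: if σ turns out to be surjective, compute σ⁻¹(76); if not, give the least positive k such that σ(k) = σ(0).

Recall: surjectivity means every element of the codomain has a preimage under σ.
Since gcd(59, 90) = 1, 59 is invertible modulo 90. Euclid's algorithm: 90 = 1·59 + 31, 59 = 1·31 + 28, 31 = 1·28 + 3, 28 = 9·3 + 1; back-substituting gives 1 = 29·59 − 19·90, so 59⁻¹ ≡ 29 (mod 90).
For any y ∈ ℤ/90ℤ, x = 29(y − 8) mod 90 satisfies σ(x) = 59·29(y − 8) + 8 ≡ y (since 59·29 ≡ 1 mod 90). So every y has a preimage.
Hence σ is surjective.
Since σ is surjective, we find σ⁻¹(76): we need 59x ≡ 76 − 8 ≡ 68 (mod 90). Using 59⁻¹ = 29: x ≡ 29·68 = 1972 = 21·90 + 82, so x = 82.
Check: σ(82) = 59·82 + 8 = 4846 = 53·90 + 76 ≡ 76 (mod 90).

82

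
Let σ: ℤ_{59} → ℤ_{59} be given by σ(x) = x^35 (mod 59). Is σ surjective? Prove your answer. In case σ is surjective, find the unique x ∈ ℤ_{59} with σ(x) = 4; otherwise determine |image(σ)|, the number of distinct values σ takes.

21

Since 59 is prime, the nonzero elements of ℤ_{59} form a cyclic group of order 58.
As gcd(35, 58) = 1, raising to the 35th power is a bijection on this group: if x_1^35 ≡ x_2^35 then (x_1x_2^{−1})^35 = 1, and the only element of order dividing gcd(35, 58) = 1 is 1, so x_1 = x_2.
With σ(0) = 0 this makes σ injective on all of ℤ_{59}, hence bijective (finite equal-size domain and codomain). In particular σ is surjective.
Since σ is surjective, we find the preimage of 4. The inverse of x ↦ x^35 on (ℤ_{59})^× is x ↦ x^5, because 35·5 = 175 = 3·58 + 1 ≡ 1 (mod 58) and x^{58} = 1 for x ≠ 0 (Fermat). So σ⁻¹(4) = 4^5 mod 59.
Repeated squaring mod 59: 4^1 ≡ 4, 4^2 ≡ 4² = 16, 4^4 ≡ 16² = 256 ≡ 20. Since 5 = 4 + 1, 4^5 ≡ 20·4: 20·4 = 80 ≡ 21. So 4^5 ≡ 21 (mod 59).
Hence σ⁻¹(4) = 21.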